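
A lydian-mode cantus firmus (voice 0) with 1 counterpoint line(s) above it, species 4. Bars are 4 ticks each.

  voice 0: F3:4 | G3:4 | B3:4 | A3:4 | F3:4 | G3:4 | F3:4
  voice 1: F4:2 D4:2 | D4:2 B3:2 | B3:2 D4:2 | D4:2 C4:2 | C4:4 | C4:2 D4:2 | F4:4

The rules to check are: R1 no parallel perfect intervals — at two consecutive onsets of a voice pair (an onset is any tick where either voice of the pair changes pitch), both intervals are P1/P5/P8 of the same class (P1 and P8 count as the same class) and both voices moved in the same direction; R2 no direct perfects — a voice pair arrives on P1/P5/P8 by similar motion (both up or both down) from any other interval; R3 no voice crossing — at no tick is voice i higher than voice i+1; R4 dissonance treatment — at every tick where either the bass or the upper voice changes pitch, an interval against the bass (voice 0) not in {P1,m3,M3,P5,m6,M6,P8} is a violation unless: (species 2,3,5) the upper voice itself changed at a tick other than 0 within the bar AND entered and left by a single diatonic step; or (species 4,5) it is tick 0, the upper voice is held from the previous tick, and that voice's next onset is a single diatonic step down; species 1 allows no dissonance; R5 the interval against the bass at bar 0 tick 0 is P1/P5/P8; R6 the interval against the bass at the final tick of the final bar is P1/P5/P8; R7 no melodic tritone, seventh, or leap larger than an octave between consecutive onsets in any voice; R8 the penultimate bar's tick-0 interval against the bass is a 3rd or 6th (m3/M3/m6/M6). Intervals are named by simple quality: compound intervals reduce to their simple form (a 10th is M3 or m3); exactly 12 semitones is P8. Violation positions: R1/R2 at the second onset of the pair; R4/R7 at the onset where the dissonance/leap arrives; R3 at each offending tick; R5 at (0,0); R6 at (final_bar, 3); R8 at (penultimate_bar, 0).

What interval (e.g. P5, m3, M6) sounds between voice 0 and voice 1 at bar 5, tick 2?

P5

voice 0=G3 voice 1=D4 -> P5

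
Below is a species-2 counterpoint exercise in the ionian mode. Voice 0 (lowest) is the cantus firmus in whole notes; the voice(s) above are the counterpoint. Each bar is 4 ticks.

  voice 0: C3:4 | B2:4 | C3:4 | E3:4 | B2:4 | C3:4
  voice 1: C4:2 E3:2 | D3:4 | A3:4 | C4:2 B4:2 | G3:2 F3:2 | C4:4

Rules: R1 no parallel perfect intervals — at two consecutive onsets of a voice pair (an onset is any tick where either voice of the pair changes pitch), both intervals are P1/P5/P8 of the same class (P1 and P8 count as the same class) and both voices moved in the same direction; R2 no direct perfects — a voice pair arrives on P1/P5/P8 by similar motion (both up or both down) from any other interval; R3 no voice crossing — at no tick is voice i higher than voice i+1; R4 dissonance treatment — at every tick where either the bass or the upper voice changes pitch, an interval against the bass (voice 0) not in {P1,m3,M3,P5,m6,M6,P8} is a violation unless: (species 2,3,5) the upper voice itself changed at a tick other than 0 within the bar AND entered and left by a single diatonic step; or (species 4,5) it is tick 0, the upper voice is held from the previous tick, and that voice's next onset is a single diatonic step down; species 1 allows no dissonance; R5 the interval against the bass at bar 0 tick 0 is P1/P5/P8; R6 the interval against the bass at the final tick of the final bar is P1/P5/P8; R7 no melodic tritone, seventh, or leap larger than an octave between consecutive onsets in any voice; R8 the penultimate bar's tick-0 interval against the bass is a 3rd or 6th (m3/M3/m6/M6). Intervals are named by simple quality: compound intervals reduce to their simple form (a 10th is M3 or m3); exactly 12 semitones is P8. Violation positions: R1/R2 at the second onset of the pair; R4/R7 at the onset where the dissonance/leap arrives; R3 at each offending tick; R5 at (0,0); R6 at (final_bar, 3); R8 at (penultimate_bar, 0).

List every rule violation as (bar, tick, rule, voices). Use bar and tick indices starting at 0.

(3, 2, R7, (1,))
(4, 0, R7, (1,))
(4, 2, R4, (0, 1))
(5, 0, R2, (0, 1))

bar 0: v0=C3 v1=C4 downbeat P8
bar 1: v0=B2 v1=D3 downbeat m3
bar 2: v0=C3 v1=A3 downbeat M6
bar 3: v0=E3 v1=C4 downbeat m6
bar 4: v0=B2 v1=G3 downbeat m6
bar 5: v0=C3 v1=C4 downbeat P8
  -> R7 @ bar 3 tick 2 v(1,): C4->B4 leap 11st
  -> R7 @ bar 4 tick 0 v(1,): B4->G3 leap 16st
  -> R4 @ bar 4 tick 2 v(0, 1): B2/F3 TT untreated
  -> R2 @ bar 5 tick 0 v(0, 1): B2/F3 TT -> C3/C4 P8 similar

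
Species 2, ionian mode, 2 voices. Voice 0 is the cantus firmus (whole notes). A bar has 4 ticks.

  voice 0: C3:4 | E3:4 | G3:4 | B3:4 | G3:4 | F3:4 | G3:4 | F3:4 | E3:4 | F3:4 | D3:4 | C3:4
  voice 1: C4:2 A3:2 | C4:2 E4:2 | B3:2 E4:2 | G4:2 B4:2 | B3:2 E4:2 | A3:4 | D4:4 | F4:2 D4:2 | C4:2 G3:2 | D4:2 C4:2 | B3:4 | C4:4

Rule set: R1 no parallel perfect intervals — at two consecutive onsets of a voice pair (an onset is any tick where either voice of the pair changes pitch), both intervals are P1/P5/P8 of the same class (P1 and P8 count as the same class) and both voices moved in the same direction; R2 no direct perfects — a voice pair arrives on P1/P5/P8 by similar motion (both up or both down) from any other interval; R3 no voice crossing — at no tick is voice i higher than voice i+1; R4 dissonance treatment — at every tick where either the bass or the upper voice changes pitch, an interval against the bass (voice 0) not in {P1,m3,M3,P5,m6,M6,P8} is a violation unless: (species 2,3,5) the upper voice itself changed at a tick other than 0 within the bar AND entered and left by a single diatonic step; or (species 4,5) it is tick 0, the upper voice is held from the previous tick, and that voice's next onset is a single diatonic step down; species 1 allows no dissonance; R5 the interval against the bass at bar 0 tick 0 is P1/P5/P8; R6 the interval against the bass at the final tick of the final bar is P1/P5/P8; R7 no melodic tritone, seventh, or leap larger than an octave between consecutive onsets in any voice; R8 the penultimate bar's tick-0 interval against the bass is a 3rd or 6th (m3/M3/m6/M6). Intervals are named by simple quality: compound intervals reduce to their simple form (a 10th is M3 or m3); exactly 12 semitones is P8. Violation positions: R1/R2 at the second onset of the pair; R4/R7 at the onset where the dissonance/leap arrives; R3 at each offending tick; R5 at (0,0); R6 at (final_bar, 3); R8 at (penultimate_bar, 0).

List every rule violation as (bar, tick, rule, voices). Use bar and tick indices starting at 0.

bar 0: v0=C3 v1=C4 downbeat P8
bar 1: v0=E3 v1=C4 downbeat m6
bar 2: v0=G3 v1=B3 downbeat M3
bar 3: v0=B3 v1=G4 downbeat m6
bar 4: v0=G3 v1=B3 downbeat M3
bar 5: v0=F3 v1=A3 downbeat M3
bar 6: v0=G3 v1=D4 downbeat P5
bar 7: v0=F3 v1=F4 downbeat P8
bar 8: v0=E3 v1=C4 downbeat m6
bar 9: v0=F3 v1=D4 downbeat M6
bar 10: v0=D3 v1=B3 downbeat M6
bar 11: v0=C3 v1=C4 downbeat P8
  -> R2 @ bar 6 tick 0 v(0, 1): F3/A3 M3 -> G3/D4 P5 similar

(6, 0, R2, (0, 1))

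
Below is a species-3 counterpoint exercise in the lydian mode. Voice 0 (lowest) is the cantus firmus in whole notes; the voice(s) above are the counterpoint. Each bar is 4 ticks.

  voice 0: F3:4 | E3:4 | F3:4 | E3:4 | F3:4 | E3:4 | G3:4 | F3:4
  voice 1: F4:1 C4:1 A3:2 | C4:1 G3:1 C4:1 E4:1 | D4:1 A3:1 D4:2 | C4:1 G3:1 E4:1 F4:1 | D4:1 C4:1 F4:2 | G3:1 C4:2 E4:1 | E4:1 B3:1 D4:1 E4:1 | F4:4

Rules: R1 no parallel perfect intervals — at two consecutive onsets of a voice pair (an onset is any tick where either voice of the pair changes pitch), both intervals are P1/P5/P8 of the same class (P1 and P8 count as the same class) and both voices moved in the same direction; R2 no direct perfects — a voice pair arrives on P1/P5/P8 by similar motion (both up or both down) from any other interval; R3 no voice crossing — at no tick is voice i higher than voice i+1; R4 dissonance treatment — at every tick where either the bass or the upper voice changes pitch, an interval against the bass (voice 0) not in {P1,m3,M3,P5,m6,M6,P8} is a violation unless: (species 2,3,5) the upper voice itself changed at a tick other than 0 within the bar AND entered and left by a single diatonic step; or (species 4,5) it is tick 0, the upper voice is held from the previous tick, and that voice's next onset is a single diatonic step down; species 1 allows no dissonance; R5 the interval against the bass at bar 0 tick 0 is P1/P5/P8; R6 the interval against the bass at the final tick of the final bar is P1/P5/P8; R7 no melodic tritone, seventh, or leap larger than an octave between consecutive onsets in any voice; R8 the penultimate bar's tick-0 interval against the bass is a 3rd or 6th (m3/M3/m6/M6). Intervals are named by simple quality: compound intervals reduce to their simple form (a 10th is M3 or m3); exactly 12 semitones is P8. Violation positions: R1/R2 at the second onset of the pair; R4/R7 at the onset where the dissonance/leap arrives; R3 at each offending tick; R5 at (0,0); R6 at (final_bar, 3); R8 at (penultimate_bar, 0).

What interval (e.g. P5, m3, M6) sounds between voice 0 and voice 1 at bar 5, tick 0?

m3

voice 0=E3 voice 1=G3 -> m3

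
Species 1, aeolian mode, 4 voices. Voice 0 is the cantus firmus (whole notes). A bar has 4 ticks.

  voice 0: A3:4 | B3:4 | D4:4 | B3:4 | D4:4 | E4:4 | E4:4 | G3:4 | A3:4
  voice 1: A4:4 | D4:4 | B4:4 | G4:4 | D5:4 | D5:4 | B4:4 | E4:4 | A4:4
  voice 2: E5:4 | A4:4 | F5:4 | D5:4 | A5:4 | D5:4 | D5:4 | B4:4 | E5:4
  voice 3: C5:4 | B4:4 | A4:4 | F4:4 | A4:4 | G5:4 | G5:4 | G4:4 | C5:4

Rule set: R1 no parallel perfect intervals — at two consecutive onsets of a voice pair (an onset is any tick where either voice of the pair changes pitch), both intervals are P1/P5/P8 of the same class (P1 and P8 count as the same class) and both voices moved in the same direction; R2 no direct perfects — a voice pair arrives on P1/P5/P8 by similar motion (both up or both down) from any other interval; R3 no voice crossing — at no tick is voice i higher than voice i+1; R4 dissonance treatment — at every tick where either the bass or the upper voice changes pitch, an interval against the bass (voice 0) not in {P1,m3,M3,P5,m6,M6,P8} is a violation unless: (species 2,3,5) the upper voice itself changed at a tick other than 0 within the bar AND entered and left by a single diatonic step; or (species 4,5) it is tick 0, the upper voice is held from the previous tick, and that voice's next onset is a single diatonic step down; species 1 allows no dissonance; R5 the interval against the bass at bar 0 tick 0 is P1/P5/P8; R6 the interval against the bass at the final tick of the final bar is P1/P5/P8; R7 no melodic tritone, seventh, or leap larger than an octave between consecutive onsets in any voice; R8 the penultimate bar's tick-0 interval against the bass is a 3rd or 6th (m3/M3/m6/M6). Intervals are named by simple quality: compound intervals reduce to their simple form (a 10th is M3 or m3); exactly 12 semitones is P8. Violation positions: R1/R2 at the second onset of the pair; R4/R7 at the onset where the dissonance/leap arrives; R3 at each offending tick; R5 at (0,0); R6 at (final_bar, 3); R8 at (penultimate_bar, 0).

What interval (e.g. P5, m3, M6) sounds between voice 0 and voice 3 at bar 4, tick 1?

P5

voice 0=D4 voice 3=A4 -> P5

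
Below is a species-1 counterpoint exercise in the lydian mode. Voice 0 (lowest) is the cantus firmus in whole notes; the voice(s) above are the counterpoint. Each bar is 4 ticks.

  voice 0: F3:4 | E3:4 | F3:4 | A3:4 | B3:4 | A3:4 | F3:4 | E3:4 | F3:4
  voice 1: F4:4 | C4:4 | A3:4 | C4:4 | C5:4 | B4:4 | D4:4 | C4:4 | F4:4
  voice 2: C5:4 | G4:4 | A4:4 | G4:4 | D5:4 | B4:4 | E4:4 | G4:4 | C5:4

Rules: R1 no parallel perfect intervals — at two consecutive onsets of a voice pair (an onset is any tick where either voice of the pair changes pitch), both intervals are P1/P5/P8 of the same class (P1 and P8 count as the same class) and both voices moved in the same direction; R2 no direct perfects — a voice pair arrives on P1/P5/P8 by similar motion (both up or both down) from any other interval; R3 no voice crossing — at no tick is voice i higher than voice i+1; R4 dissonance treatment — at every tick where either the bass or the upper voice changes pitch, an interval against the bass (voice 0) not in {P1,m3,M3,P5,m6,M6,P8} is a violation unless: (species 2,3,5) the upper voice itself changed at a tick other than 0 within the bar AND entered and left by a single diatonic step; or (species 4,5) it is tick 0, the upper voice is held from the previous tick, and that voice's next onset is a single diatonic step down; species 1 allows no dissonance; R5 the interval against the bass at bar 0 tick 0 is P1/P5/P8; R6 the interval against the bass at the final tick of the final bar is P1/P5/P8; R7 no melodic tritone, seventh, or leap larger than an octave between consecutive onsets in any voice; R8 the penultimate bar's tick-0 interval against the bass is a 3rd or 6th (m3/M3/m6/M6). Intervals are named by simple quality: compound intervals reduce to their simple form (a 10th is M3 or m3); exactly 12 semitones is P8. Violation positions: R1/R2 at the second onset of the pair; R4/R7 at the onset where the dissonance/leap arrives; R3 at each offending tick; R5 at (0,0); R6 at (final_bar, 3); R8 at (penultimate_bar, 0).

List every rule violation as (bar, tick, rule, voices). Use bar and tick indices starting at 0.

(1, 0, R1, (1, 2))
(3, 0, R4, (0, 2))
(4, 0, R4, (0, 1))
(5, 0, R2, (1, 2))
(5, 0, R4, (0, 1))
(5, 0, R4, (0, 2))
(6, 0, R4, (0, 2))
(8, 0, R1, (1, 2))
(8, 0, R2, (0, 1))
(8, 0, R2, (0, 2))

bar 0: v0=F3 v1=F4 v2=C5 downbeat P5
bar 1: v0=E3 v1=C4 v2=G4 downbeat m3
bar 2: v0=F3 v1=A3 v2=A4 downbeat M3
bar 3: v0=A3 v1=C4 v2=G4 downbeat m7
bar 4: v0=B3 v1=C5 v2=D5 downbeat m3
bar 5: v0=A3 v1=B4 v2=B4 downbeat M2
bar 6: v0=F3 v1=D4 v2=E4 downbeat M7
bar 7: v0=E3 v1=C4 v2=G4 downbeat m3
bar 8: v0=F3 v1=F4 v2=C5 downbeat P5
  -> R1 @ bar 1 tick 0 v(1, 2): F4/C5 P5 -> C4/G4 P5 similar
  -> R4 @ bar 3 tick 0 v(0, 2): A3/G4 m7 untreated
  -> R4 @ bar 4 tick 0 v(0, 1): B3/C5 m2 untreated
  -> R2 @ bar 5 tick 0 v(1, 2): C5/D5 M2 -> B4/B4 P1 similar
  -> R4 @ bar 5 tick 0 v(0, 1): A3/B4 M2 untreated
  -> R4 @ bar 5 tick 0 v(0, 2): A3/B4 M2 untreated
  -> R4 @ bar 6 tick 0 v(0, 2): F3/E4 M7 untreated
  -> R1 @ bar 8 tick 0 v(1, 2): C4/G4 P5 -> F4/C5 P5 similar
  -> R2 @ bar 8 tick 0 v(0, 1): E3/C4 m6 -> F3/F4 P8 similar
  -> R2 @ bar 8 tick 0 v(0, 2): E3/G4 m3 -> F3/C5 P5 similar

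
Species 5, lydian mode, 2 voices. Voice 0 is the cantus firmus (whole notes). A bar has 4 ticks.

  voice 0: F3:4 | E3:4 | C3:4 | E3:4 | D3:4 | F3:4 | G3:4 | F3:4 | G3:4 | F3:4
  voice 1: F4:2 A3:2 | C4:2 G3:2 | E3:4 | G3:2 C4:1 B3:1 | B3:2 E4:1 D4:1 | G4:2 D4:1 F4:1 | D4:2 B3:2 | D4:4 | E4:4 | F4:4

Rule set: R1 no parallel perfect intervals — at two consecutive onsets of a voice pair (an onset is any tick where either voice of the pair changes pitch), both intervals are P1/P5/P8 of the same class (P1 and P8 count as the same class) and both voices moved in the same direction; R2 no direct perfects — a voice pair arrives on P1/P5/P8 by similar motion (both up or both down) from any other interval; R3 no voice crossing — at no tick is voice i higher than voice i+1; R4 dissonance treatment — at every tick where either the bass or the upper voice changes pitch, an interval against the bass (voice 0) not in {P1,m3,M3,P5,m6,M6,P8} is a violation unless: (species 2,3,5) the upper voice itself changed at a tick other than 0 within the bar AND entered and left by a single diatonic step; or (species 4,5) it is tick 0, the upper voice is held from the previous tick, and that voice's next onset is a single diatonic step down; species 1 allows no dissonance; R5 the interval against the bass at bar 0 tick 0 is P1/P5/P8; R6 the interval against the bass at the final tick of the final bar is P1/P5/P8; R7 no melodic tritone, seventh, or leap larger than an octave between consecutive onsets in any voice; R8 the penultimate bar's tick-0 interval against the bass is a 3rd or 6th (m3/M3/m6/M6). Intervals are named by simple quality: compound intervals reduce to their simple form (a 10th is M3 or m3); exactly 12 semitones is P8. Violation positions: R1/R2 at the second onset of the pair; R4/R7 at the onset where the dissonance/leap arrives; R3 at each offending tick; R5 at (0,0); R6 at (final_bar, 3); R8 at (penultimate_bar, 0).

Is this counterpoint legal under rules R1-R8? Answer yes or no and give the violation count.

No (2 violations)

bar 0: v0=F3 v1=F4 (P8)
bar 1: v0=E3 v1=C4 (m6)
bar 2: v0=C3 v1=E3 (M3)
bar 3: v0=E3 v1=G3 (m3)
bar 4: v0=D3 v1=B3 (M6)
bar 5: v0=F3 v1=G4 (M2)
bar 6: v0=G3 v1=D4 (P5)
bar 7: v0=F3 v1=D4 (M6)
bar 8: v0=G3 v1=E4 (M6)
bar 9: v0=F3 v1=F4 (P8)
  R4 @ bar4.2: D3/E4 M2 untreated
  R4 @ bar5.0: F3/G4 M2 untreated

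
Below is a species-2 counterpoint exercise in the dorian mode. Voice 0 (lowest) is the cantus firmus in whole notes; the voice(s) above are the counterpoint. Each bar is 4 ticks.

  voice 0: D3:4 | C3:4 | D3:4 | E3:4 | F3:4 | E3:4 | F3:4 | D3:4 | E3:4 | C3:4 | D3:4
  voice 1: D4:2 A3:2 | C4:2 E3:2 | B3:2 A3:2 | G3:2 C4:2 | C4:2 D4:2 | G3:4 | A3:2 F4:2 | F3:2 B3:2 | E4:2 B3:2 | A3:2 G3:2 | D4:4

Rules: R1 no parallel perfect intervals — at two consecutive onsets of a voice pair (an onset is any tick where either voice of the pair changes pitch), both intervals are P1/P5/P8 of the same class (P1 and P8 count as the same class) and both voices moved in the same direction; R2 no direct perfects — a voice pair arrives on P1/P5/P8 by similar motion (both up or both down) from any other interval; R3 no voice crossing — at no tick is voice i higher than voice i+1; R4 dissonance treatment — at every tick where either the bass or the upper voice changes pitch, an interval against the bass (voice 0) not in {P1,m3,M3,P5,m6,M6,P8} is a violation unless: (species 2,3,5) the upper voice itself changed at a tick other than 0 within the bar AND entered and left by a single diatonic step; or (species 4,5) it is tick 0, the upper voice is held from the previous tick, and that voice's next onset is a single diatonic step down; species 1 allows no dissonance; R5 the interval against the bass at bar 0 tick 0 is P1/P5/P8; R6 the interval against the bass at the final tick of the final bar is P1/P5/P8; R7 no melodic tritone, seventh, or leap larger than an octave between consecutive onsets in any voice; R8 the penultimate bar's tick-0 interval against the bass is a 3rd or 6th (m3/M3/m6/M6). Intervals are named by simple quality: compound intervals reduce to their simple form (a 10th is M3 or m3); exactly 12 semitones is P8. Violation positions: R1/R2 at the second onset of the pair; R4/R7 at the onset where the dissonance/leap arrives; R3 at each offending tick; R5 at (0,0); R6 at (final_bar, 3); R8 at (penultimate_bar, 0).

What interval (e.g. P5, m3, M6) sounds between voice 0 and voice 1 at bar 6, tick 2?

voice 0=F3 voice 1=F4 -> P8

P8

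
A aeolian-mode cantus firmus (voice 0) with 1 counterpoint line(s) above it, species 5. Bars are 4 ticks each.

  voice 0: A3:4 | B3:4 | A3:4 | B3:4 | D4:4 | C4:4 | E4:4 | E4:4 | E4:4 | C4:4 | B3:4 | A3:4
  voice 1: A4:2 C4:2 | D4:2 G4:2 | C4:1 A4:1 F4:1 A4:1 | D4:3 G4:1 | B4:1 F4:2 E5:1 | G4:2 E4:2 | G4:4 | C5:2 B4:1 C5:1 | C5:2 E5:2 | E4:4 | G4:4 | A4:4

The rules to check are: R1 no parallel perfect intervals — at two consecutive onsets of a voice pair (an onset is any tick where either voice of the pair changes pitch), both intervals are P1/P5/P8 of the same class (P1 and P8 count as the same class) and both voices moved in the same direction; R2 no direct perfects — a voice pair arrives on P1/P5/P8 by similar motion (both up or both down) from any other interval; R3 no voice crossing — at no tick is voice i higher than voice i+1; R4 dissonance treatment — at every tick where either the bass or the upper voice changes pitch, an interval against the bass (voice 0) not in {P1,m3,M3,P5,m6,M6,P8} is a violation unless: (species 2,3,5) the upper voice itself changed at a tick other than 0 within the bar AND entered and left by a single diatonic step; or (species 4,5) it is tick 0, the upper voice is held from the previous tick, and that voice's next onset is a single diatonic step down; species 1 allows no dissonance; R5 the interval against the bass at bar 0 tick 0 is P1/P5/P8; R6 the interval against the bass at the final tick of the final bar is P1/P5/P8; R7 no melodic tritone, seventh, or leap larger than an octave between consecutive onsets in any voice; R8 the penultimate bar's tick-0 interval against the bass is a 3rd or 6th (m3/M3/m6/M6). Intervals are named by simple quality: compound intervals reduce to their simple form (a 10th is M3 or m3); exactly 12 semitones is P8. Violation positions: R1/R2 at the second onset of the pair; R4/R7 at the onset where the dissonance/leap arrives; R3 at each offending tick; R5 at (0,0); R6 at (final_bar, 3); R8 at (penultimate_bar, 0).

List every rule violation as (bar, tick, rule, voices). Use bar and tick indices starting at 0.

bar 0: v0=A3 v1=A4 downbeat P8
bar 1: v0=B3 v1=D4 downbeat m3
bar 2: v0=A3 v1=C4 downbeat m3
bar 3: v0=B3 v1=D4 downbeat m3
bar 4: v0=D4 v1=B4 downbeat M6
bar 5: v0=C4 v1=G4 downbeat P5
bar 6: v0=E4 v1=G4 downbeat m3
bar 7: v0=E4 v1=C5 downbeat m6
bar 8: v0=E4 v1=C5 downbeat m6
bar 9: v0=C4 v1=E4 downbeat M3
bar 10: v0=B3 v1=G4 downbeat m6
bar 11: v0=A3 v1=A4 downbeat P8
  -> R7 @ bar 4 tick 1 v(1,): B4->F4 leap 6st
  -> R4 @ bar 4 tick 3 v(0, 1): D4/E5 M2 untreated
  -> R7 @ bar 4 tick 3 v(1,): F4->E5 leap 11st
  -> R2 @ bar 5 tick 0 v(0, 1): D4/E5 M2 -> C4/G4 P5 similar

(4, 1, R7, (1,))
(4, 3, R4, (0, 1))
(4, 3, R7, (1,))
(5, 0, R2, (0, 1))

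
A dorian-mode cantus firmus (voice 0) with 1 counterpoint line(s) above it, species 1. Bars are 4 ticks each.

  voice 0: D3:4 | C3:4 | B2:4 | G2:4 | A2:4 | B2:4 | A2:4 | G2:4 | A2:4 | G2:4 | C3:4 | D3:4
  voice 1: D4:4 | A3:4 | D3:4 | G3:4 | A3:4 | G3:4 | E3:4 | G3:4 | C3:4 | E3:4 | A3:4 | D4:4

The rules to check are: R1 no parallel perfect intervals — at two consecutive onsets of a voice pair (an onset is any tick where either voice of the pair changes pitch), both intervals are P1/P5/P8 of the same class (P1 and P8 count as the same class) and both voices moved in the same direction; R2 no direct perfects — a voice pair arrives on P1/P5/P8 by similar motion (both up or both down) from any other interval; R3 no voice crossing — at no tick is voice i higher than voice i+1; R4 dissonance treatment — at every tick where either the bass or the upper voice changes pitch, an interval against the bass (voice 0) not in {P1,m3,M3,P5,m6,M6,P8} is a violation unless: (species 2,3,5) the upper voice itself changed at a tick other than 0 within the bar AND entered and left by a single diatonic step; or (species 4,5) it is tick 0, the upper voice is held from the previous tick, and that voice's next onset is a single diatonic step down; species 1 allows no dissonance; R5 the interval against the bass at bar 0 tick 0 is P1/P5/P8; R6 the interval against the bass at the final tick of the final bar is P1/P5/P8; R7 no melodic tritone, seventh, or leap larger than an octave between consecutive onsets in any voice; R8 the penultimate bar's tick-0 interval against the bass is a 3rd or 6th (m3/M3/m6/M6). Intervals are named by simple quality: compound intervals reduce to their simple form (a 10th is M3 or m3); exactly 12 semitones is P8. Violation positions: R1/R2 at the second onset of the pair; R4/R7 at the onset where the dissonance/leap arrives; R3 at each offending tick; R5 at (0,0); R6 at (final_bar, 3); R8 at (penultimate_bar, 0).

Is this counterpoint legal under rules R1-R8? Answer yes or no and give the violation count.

bar 0: v0=D3 v1=D4 (P8)
bar 1: v0=C3 v1=A3 (M6)
bar 2: v0=B2 v1=D3 (m3)
bar 3: v0=G2 v1=G3 (P8)
bar 4: v0=A2 v1=A3 (P8)
bar 5: v0=B2 v1=G3 (m6)
bar 6: v0=A2 v1=E3 (P5)
bar 7: v0=G2 v1=G3 (P8)
bar 8: v0=A2 v1=C3 (m3)
bar 9: v0=G2 v1=E3 (M6)
bar 10: v0=C3 v1=A3 (M6)
bar 11: v0=D3 v1=D4 (P8)
  R1 @ bar4.0: G2/G3 P8 -> A2/A3 P8 similar
  R2 @ bar6.0: B2/G3 m6 -> A2/E3 P5 similar
  R2 @ bar11.0: C3/A3 M6 -> D3/D4 P8 similar

No (3 violations)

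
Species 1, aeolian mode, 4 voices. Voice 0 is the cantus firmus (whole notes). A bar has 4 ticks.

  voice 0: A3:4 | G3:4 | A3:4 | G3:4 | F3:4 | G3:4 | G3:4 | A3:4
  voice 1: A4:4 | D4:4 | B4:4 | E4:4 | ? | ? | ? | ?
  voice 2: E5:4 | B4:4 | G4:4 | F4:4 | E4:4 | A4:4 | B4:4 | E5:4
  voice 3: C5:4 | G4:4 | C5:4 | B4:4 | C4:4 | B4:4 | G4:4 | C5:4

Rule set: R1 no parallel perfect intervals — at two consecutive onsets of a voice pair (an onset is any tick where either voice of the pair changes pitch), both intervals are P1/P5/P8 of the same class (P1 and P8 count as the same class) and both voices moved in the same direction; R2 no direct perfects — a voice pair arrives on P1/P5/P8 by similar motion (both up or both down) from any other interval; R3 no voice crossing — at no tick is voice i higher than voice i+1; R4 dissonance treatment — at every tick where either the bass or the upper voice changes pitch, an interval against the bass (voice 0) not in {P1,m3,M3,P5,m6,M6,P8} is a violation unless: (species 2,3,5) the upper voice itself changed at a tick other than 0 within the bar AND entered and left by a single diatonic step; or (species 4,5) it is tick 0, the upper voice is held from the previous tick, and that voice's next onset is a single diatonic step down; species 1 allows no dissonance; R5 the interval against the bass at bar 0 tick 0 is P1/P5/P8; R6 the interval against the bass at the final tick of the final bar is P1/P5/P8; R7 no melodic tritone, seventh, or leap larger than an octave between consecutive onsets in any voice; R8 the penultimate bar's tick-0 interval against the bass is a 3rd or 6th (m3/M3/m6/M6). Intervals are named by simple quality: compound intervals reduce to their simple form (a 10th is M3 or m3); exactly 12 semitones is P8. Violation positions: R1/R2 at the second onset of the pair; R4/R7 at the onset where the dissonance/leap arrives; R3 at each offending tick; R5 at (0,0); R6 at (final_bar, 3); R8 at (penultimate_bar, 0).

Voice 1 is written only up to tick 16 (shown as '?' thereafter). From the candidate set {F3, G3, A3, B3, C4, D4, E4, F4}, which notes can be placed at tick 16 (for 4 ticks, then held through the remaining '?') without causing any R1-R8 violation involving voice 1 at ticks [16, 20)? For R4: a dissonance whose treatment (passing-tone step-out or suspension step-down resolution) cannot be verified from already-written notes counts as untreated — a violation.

{D4}

F3: violates R1,R2,R7
G3: violates R4
A3: violates R2
B3: violates R4
C4: violates R2
D4: legal
E4: violates R4
F4: violates R3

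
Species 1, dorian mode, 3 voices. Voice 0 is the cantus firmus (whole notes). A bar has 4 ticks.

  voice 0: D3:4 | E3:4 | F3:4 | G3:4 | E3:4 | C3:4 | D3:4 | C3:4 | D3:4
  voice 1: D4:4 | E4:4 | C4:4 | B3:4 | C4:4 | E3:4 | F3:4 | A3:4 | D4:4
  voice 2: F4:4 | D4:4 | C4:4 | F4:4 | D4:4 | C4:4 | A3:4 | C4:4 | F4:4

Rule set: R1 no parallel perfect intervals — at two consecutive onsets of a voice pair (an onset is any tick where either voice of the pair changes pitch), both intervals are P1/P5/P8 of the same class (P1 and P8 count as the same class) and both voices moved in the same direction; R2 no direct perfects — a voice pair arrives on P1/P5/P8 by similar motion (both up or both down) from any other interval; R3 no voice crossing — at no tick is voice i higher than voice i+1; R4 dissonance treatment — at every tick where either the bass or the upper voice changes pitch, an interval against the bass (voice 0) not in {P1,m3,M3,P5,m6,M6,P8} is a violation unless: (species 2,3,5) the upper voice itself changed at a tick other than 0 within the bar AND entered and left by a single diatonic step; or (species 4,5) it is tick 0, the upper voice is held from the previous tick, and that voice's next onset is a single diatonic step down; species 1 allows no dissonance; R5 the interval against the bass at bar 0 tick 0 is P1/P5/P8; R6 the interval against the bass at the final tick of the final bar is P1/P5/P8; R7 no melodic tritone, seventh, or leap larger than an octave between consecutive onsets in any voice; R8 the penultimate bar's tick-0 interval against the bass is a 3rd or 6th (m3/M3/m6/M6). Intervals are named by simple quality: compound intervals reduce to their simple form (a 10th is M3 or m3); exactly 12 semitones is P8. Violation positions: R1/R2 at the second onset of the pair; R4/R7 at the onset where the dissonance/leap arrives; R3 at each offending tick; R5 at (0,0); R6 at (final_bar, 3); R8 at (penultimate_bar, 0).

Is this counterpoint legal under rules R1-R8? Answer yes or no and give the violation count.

No (14 violations)

bar 0: v0=D3 v1=D4 v2=F4 (m3)
bar 1: v0=E3 v1=E4 v2=D4 (m7)
bar 2: v0=F3 v1=C4 v2=C4 (P5)
bar 3: v0=G3 v1=B3 v2=F4 (m7)
bar 4: v0=E3 v1=C4 v2=D4 (m7)
bar 5: v0=C3 v1=E3 v2=C4 (P8)
bar 6: v0=D3 v1=F3 v2=A3 (P5)
bar 7: v0=C3 v1=A3 v2=C4 (P8)
bar 8: v0=D3 v1=D4 v2=F4 (m3)
  R5 @ bar0.0: opens on m3
  R1 @ bar1.0: D3/D4 P8 -> E3/E4 P8 similar
  R3 @ bar1.0: E4 above D4
  R4 @ bar1.0: E3/D4 m7 untreated
  R3 @ bar1.1: E4 above D4
  R3 @ bar1.2: E4 above D4
  R3 @ bar1.3: E4 above D4
  R2 @ bar2.0: E4/D4 M2 -> C4/C4 P1 similar
  R4 @ bar3.0: G3/F4 m7 untreated
  R4 @ bar4.0: E3/D4 m7 untreated
  R2 @ bar5.0: E3/D4 m7 -> C3/C4 P8 similar
  R8 @ bar7.0: penult P8 not 3rd/6th
  R2 @ bar8.0: C3/A3 M6 -> D3/D4 P8 similar
  R6 @ bar8.3: closes on m3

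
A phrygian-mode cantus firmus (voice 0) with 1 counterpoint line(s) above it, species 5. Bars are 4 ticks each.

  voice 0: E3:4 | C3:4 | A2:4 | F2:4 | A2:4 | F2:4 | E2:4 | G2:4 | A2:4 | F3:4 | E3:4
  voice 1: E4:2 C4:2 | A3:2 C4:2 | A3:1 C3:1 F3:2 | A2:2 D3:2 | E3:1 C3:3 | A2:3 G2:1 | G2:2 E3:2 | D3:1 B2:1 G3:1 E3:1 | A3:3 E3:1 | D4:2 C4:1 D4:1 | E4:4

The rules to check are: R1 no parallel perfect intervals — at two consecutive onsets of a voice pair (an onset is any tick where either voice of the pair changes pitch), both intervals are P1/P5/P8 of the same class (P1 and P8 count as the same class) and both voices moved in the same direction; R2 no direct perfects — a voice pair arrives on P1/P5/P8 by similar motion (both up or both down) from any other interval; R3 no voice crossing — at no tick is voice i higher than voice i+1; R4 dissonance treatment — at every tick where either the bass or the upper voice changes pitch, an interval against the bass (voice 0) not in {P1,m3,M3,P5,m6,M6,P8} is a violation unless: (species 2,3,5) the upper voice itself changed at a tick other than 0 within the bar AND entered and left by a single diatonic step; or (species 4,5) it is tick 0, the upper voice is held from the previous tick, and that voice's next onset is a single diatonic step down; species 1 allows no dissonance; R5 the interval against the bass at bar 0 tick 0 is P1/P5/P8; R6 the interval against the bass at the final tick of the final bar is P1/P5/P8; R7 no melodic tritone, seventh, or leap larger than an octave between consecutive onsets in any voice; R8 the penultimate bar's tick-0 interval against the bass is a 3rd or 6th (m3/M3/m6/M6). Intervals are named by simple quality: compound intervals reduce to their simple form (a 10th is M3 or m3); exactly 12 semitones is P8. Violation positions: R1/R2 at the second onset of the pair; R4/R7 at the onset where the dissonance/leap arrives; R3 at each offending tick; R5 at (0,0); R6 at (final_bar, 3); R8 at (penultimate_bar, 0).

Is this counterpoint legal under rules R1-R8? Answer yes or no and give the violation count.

No (5 violations)

bar 0: v0=E3 v1=E4 (P8)
bar 1: v0=C3 v1=A3 (M6)
bar 2: v0=A2 v1=A3 (P8)
bar 3: v0=F2 v1=A2 (M3)
bar 4: v0=A2 v1=E3 (P5)
bar 5: v0=F2 v1=A2 (M3)
bar 6: v0=E2 v1=G2 (m3)
bar 7: v0=G2 v1=D3 (P5)
bar 8: v0=A2 v1=A3 (P8)
bar 9: v0=F3 v1=D4 (M6)
bar 10: v0=E3 v1=E4 (P8)
  R1 @ bar2.0: C3/C4 P8 -> A2/A3 P8 similar
  R2 @ bar4.0: F2/D3 M6 -> A2/E3 P5 similar
  R4 @ bar5.3: F2/G2 M2 untreated
  R2 @ bar8.0: G2/E3 M6 -> A2/A3 P8 similar
  R7 @ bar9.0: E3->D4 leap 10st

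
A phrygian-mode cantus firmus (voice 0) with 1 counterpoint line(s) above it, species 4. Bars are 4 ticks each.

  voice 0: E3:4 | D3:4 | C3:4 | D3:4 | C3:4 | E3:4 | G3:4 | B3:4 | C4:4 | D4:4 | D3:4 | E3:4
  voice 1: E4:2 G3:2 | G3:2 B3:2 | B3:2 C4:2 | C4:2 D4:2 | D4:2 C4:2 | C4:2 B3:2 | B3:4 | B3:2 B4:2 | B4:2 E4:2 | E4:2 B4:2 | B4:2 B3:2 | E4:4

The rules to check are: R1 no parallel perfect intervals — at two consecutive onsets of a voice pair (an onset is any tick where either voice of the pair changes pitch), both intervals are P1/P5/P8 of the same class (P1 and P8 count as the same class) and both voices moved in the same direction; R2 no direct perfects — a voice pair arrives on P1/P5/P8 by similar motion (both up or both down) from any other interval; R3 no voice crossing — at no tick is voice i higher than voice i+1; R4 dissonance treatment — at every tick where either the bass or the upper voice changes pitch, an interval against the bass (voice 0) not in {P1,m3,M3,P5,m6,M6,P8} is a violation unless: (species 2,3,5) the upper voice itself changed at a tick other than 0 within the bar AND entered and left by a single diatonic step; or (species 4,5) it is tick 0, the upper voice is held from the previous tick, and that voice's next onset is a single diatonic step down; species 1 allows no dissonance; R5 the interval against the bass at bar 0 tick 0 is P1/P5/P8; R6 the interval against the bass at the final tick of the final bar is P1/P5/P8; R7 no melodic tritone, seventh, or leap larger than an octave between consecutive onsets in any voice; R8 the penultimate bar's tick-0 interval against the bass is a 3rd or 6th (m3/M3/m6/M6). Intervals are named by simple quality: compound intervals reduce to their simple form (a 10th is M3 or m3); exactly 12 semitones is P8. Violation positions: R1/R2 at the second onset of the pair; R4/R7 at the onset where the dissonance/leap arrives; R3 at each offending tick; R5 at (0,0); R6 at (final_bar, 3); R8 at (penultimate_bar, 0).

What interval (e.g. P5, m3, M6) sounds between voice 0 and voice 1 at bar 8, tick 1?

voice 0=C4 voice 1=B4 -> M7

M7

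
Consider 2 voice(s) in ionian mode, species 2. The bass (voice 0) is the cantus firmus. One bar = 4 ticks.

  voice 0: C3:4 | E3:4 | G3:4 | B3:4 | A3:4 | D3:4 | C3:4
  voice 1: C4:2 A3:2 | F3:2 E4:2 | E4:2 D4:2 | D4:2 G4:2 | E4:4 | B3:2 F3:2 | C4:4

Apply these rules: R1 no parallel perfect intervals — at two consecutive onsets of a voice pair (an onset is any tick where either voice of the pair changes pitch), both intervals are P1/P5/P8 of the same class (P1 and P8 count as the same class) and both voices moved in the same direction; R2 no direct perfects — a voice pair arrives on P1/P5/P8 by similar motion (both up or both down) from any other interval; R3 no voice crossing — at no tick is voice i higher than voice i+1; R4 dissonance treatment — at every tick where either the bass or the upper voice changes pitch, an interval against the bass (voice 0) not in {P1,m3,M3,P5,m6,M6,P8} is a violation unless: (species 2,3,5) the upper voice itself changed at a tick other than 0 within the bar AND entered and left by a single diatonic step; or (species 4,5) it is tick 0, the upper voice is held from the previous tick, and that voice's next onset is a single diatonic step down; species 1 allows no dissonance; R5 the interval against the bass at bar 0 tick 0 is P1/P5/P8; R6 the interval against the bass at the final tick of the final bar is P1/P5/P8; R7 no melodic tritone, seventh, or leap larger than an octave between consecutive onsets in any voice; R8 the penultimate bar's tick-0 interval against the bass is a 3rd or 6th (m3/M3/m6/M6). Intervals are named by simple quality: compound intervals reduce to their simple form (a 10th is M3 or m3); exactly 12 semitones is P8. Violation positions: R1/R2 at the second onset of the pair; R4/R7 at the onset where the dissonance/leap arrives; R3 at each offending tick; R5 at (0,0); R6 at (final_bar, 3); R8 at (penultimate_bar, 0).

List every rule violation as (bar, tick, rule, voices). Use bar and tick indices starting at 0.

(1, 0, R4, (0, 1))
(1, 2, R7, (1,))
(4, 0, R2, (0, 1))
(5, 2, R7, (1,))

bar 0: v0=C3 v1=C4 downbeat P8
bar 1: v0=E3 v1=F3 downbeat m2
bar 2: v0=G3 v1=E4 downbeat M6
bar 3: v0=B3 v1=D4 downbeat m3
bar 4: v0=A3 v1=E4 downbeat P5
bar 5: v0=D3 v1=B3 downbeat M6
bar 6: v0=C3 v1=C4 downbeat P8
  -> R4 @ bar 1 tick 0 v(0, 1): E3/F3 m2 untreated
  -> R7 @ bar 1 tick 2 v(1,): F3->E4 leap 11st
  -> R2 @ bar 4 tick 0 v(0, 1): B3/G4 m6 -> A3/E4 P5 similar
  -> R7 @ bar 5 tick 2 v(1,): B3->F3 leap 6st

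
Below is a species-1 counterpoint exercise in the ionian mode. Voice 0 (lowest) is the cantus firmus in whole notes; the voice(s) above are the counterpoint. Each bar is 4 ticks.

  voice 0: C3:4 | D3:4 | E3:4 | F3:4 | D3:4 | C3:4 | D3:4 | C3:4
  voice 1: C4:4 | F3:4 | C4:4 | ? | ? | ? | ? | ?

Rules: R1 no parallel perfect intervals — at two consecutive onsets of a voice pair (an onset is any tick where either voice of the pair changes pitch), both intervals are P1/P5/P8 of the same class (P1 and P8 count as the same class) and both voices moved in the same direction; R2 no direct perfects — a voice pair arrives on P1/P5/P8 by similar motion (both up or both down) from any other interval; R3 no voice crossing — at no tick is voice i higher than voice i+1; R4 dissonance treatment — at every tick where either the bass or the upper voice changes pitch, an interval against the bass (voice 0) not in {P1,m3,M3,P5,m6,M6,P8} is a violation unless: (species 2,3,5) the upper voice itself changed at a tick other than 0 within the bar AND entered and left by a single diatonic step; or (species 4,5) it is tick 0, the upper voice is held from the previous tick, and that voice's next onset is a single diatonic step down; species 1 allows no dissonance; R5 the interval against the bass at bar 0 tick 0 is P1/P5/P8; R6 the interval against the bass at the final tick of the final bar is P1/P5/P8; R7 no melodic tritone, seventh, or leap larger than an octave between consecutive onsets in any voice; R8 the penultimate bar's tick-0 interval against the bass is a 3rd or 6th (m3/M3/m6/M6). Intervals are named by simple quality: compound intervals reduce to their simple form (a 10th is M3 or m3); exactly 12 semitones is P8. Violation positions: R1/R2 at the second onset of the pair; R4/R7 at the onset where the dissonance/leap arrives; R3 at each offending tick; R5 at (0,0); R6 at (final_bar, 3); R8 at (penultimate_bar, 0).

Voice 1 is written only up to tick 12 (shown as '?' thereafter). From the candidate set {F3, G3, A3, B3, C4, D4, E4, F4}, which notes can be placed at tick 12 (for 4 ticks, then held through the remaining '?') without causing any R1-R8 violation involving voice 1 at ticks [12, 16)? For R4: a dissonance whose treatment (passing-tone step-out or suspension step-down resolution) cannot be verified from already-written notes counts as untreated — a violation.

F3: legal
G3: violates R4
A3: legal
B3: violates R4
C4: legal
D4: legal
E4: violates R4
F4: violates R2

{A3, C4, D4, F3}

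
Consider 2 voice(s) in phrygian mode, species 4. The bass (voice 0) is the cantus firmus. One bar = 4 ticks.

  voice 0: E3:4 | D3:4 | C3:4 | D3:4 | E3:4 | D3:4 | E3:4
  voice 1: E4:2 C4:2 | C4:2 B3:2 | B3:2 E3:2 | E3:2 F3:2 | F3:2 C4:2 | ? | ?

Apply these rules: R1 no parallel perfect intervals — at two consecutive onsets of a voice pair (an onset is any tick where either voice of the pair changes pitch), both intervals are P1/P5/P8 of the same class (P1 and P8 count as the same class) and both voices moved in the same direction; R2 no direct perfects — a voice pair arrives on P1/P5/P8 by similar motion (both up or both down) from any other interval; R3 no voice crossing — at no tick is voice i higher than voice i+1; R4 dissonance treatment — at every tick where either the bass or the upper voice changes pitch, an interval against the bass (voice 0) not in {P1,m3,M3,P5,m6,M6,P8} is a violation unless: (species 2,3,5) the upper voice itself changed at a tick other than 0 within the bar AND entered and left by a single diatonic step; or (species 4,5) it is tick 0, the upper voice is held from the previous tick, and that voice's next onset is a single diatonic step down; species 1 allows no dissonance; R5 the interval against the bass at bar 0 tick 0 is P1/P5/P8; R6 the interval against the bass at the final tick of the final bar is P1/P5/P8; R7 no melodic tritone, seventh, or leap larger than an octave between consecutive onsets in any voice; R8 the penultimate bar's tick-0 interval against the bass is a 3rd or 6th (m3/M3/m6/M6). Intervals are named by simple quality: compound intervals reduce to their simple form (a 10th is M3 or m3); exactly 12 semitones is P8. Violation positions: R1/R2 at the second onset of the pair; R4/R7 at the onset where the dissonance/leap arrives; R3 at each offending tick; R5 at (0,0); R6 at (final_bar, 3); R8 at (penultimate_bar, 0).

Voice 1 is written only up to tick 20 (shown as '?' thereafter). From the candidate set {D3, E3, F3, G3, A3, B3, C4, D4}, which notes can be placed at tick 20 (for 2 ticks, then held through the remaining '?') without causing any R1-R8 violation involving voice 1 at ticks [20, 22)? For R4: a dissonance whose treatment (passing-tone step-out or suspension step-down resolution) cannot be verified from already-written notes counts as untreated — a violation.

D3: violates R2,R7,R8
E3: violates R4,R8
F3: legal
G3: violates R4,R8
A3: violates R2,R8
B3: legal
C4: violates R4,R8
D4: violates R8

{B3, F3}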